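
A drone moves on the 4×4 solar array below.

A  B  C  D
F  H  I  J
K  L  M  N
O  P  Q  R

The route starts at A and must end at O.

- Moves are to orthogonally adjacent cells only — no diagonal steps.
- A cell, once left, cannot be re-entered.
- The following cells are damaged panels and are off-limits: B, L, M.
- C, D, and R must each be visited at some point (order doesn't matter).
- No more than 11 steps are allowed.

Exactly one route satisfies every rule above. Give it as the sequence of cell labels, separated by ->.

A -> F -> H -> I -> C -> D -> J -> N -> R -> Q -> P -> O

Any route must reach C, D, and R and still end at O within 11 moves, so the order of the required stops is forced.
Route from A: down to F, 2× right (reaching I), up to C, right to D, 3× down (reaching R), 3× left (reaching O) — 11 moves in all.
Check: all required cells visited; 11 ≤ 11 moves.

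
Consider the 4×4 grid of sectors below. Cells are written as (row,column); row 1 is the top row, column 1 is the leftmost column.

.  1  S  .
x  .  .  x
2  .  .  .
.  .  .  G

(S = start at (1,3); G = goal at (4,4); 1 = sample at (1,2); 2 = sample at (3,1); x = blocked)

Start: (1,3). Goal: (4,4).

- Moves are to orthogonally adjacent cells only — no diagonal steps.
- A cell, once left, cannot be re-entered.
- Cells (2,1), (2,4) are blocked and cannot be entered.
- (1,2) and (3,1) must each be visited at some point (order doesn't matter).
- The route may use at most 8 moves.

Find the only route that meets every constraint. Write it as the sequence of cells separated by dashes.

(1,3) - (1,2) - (2,2) - (3,2) - (3,1) - (4,1) - (4,2) - (4,3) - (4,4)

The budget equals the shortest possible length, so every move has to be on a shortest route through the required cells.
Route from (1,3): left 1 to (1,2), down 2 to (3,2), left 1 to (3,1), down 1 to (4,1), right 3 to (4,4) — 8 moves in all.
Check: all required cells visited; 8 ≤ 8 moves.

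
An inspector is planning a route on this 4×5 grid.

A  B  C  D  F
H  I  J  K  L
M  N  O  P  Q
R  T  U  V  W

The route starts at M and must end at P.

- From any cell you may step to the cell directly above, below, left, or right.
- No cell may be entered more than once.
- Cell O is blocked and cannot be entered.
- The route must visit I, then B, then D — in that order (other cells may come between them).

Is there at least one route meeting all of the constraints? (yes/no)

yes

One route that works: M → H → I → B → C → D → K → P.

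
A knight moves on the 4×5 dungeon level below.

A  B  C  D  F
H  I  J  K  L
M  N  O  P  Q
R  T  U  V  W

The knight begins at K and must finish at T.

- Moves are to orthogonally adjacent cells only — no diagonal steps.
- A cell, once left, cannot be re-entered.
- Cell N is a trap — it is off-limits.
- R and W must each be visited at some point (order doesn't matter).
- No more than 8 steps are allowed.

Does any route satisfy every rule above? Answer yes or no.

Exhausting the options from K, every branch either dead-ends against blocked cells, would have to re-enter a cell already used, runs past the 8-move limit, or reaches the goal with a constraint still unmet.

no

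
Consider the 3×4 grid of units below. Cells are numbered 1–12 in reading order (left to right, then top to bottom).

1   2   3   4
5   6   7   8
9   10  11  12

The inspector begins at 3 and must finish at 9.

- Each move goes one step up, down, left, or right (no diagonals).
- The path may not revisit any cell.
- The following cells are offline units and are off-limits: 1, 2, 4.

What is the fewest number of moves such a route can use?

The Manhattan distance from 3 to 9 is |1−3| + |3−1| = 4, so at least 4 moves are needed.
A route of 4 moves achieves this: 3 → 7 → 11 → 10 → 9.
Since 4 matches the lower bound, it is optimal.

4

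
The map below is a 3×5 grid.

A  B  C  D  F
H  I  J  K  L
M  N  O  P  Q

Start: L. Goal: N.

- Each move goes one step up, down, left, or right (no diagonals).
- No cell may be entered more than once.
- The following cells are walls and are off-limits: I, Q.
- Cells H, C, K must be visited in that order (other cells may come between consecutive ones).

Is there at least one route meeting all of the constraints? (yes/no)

Ignoring the required order, 5 revisit-free routes from L to N pass through all of H, C, and K; the waypoint orders that occur are K → C → H (5) — never H → C → K.

no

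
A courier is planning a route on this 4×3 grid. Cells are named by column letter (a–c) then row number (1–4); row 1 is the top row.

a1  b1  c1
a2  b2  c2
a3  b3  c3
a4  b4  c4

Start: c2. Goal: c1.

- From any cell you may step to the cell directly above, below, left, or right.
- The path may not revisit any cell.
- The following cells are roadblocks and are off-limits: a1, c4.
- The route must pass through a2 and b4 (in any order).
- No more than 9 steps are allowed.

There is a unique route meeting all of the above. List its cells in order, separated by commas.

Any route must reach a2 and b4 and still end at c1 within 9 moves, so the order of the required stops is forced.
Route from c2: down 1 to c3, left 1 to b3, down 1 to b4, left 1 to a4, up 2 to a2, right 1 to b2, up 1 to b1, right 1 to c1 — 9 moves in all.
Check: all required cells visited; 9 ≤ 9 moves.

c2, c3, b3, b4, a4, a3, a2, b2, b1, c1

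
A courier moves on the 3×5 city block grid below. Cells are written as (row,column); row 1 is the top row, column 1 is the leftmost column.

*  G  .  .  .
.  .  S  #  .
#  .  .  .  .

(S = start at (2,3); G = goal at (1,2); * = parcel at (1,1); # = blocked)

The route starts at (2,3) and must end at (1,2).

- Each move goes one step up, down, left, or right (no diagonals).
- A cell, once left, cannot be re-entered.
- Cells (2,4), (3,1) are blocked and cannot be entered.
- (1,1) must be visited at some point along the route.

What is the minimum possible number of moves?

4

Any route passes through (1,1) somewhere between (2,3) and (1,2). Summing Manhattan distances along the two legs ((2,3) → (1,1) → (1,2)) gives a lower bound of 3 + 1 = 4 moves.
A route of 4 moves achieves this: (2,3) → (2,2) → (2,1) → (1,1) → (1,2).
Since 4 matches the lower bound, it is optimal.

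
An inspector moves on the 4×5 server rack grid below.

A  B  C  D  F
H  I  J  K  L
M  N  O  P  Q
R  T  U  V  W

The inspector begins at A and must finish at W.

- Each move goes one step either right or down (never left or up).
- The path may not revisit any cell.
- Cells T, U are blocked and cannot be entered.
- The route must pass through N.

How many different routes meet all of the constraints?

A right/down-only route from A to W makes exactly 3 down-moves and 4 right-moves in some order.
With no other constraints that would be C(7,3) = 35 routes.
Split at N and multiply the segment counts (each segment already excludes blocked cells): A→N: 3; N→W: 2; product = 6.
That gives 6 routes.

6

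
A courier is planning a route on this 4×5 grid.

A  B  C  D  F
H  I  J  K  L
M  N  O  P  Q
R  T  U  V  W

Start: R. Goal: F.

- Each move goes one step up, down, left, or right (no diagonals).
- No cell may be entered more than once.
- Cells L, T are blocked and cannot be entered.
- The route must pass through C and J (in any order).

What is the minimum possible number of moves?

Any route passes through C and J in some order between R and F. Summing Manhattan distances along each leg and taking the cheapest ordering (R → J → C → F) gives a lower bound of 4 + 1 + 2 = 7 moves.
A route of 7 moves achieves this: R → M → H → I → J → C → D → F.
Since 7 matches the lower bound, it is optimal.

7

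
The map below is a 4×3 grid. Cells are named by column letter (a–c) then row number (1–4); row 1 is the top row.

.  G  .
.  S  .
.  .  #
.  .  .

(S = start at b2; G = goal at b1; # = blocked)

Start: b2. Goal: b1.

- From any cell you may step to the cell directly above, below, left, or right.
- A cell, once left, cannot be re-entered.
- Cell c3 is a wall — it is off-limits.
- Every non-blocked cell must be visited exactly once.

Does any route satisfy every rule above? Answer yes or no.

no

Cell c4 has only one open neighbour but is neither the start nor the goal, so a Hamiltonian route would have to both enter and leave it through the same neighbour — impossible without revisiting.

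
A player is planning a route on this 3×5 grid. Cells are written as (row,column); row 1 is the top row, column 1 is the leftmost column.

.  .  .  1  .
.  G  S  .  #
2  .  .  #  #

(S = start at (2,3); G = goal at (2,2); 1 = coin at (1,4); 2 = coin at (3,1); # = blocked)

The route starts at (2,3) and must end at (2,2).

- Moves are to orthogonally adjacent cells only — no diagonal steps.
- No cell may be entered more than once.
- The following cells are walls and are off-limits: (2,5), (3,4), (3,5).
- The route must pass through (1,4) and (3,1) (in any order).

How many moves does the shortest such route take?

9

Any route passes through (1,4) and (3,1) in some order between (2,3) and (2,2). Summing Manhattan distances along each leg and taking the cheapest ordering ((2,3) → (1,4) → (3,1) → (2,2)) gives a lower bound of 2 + 5 + 2 = 9 moves.
A route of 9 moves achieves this: (2,3) → (2,4) → (1,4) → (1,3) → (1,2) → (1,1) → (2,1) → (3,1) → (3,2) → (2,2).
Since 9 matches the lower bound, it is optimal.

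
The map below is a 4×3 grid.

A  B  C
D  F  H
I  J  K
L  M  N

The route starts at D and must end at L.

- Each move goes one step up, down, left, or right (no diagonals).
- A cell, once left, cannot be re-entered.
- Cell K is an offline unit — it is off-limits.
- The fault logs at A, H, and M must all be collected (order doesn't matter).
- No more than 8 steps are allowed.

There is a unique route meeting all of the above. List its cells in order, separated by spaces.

D A B C H F J M L

Any route must reach A, H, and M and still end at L within 8 moves, so the order of the required stops is forced.
Route from D: up to A, 2× right (reaching C), down to H, left to F, 2× down (reaching M), left to L — 8 moves in all.
Check: all required cells visited; 8 ≤ 8 moves.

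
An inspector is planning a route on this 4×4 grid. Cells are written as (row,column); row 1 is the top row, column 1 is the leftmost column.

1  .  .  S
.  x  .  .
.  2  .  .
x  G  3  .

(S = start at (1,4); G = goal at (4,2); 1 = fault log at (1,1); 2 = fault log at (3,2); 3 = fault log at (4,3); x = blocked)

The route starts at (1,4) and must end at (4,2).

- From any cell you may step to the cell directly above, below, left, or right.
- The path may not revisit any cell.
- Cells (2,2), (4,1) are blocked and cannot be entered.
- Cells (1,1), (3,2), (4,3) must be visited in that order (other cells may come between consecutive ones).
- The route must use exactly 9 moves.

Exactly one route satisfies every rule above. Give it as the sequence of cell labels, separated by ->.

The waypoints must appear in the order (1,1), (3,2), (4,3), with no cell reused.
Route from (1,4): left 3 to (1,1), down 2 to (3,1), right 2 to (3,3), down 1 to (4,3), left 1 to (4,2) — 9 moves in all.
Check: order respected (1 at step 3, 2 at step 6, 3 at step 8); 9 moves as required.

(1,4) -> (1,3) -> (1,2) -> (1,1) -> (2,1) -> (3,1) -> (3,2) -> (3,3) -> (4,3) -> (4,2)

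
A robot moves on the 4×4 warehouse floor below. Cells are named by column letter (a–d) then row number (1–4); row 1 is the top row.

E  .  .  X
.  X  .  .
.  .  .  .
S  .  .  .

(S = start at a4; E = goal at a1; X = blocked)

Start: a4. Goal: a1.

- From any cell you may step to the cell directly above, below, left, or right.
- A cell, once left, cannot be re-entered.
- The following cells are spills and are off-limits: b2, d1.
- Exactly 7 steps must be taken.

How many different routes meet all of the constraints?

4

Need simple routes of exactly 7 moves from a4 to a1 (Manhattan distance 3, so 2 moves are spent on a detour and 2 undoing it).
Enumerating: a4 a3 b3 c3 c2 c1 b1 a1 | a4 b4 b3 c3 c2 c1 b1 a1 | a4 b4 c4 c3 c2 c1 b1 a1 | a4 b4 c4 c3 b3 a3 a2 a1.
That gives 4 routes.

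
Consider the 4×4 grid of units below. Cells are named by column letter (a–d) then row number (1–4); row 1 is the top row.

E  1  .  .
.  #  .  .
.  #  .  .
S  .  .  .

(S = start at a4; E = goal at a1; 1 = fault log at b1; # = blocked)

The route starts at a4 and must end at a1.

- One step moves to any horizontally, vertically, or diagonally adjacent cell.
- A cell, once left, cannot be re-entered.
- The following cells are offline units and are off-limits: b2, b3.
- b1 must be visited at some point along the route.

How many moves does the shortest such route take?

4

Any route passes through b1 somewhere between a4 and a1. Summing Chebyshev distances along the two legs (a4 → b1 → a1) gives a lower bound of 3 + 1 = 4 moves.
A route of 4 moves achieves this: a4 → a3 → a2 → b1 → a1.
Since 4 matches the lower bound, it is optimal.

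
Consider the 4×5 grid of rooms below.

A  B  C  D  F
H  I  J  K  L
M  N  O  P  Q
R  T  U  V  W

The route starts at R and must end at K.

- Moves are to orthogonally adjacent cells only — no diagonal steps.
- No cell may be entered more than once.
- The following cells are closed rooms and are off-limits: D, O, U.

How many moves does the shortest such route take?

5

The Manhattan distance from R to K is |4−2| + |1−4| = 5, so at least 5 moves are needed.
A route of 5 moves achieves this: R → M → H → I → J → K.
Since 5 matches the lower bound, it is optimal.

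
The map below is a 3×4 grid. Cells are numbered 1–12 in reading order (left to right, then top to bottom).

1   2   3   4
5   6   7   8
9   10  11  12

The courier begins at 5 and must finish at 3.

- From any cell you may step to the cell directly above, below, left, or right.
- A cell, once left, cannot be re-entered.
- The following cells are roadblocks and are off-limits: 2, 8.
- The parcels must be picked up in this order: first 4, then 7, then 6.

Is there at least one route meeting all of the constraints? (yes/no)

4 must be visited but has only one open neighbour (3), and it is neither the start nor the goal — the route would have to enter and leave through 3, re-entering it.

no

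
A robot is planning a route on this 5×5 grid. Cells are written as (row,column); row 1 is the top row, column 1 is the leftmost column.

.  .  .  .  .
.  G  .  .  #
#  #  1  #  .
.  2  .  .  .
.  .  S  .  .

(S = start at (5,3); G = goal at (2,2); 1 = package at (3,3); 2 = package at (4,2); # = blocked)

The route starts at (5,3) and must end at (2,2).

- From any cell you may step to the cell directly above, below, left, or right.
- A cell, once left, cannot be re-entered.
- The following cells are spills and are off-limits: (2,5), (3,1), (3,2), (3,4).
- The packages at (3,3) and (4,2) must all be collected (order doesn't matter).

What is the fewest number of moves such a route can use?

6

Any route passes through (3,3) and (4,2) in some order between (5,3) and (2,2). Summing Manhattan distances along each leg and taking the cheapest ordering ((5,3) → (3,3) → (4,2) → (2,2)) gives a lower bound of 2 + 2 + 2 = 6 moves.
A route of 6 moves achieves this: (5,3) → (5,2) → (4,2) → (4,3) → (3,3) → (2,3) → (2,2).
Since 6 matches the lower bound, it is optimal.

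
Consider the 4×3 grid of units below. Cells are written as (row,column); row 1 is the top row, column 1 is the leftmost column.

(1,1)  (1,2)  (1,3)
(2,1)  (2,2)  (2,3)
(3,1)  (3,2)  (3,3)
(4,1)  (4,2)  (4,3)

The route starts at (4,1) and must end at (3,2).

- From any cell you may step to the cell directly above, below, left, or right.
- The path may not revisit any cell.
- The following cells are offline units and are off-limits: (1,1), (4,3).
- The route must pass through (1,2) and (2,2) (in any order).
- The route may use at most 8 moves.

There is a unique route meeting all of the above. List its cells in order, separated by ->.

(4,1) -> (3,1) -> (2,1) -> (2,2) -> (1,2) -> (1,3) -> (2,3) -> (3,3) -> (3,2)

The 8-move cap with required stops at (1,2), (2,2) leaves no slack for detours.
Route from (4,1): 2× up (reaching (2,1)), right to (2,2), up to (1,2), right to (1,3), 2× down (reaching (3,3)), left to (3,2) — 8 moves in all.
Check: all required cells visited; 8 ≤ 8 moves.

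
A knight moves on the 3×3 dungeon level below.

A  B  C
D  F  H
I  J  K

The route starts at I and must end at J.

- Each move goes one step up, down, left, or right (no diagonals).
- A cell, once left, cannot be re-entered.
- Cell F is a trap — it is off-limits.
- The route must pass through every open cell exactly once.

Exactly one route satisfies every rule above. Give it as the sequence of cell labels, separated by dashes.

I - D - A - B - C - H - K - J

Need to visit all 8 open cells exactly once, starting at I and ending at J.
Cell B has only two open neighbours (A and C), so the path must pass straight through it: one of those is the cell it's entered from and the other is where it exits.
Route from I: 2× up (reaching A), 2× right (reaching C), 2× down (reaching K), left to J — 7 moves in all.
Check: all 8 open cells covered.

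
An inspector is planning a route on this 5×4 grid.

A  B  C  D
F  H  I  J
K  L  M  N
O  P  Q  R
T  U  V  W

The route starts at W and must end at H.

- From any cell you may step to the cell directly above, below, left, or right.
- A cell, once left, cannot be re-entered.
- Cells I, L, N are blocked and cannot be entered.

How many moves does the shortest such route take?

The Manhattan distance from W to H is |5−2| + |4−2| = 5, so at least 5 moves are needed.
That bound ignores the blocked cells. Measuring each leg by the fewest moves that actually steer around them (W→H: 7) raises the lower bound to 7.
A route of 7 moves exists: W → R → Q → P → O → K → F → H.
Since 7 matches that lower bound, it is optimal.

7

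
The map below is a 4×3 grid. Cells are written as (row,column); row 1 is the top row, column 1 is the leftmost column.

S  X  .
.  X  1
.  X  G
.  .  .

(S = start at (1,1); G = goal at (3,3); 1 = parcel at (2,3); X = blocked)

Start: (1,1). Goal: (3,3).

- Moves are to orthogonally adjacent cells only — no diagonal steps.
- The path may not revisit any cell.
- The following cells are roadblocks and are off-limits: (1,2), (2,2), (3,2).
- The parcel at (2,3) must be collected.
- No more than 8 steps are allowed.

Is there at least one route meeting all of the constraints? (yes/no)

no

Every way from (1,1) to (2,3) runs through (3,3) — but (3,3) is where the route must end, so it would be entered once on the way to (2,3) and again at the finish.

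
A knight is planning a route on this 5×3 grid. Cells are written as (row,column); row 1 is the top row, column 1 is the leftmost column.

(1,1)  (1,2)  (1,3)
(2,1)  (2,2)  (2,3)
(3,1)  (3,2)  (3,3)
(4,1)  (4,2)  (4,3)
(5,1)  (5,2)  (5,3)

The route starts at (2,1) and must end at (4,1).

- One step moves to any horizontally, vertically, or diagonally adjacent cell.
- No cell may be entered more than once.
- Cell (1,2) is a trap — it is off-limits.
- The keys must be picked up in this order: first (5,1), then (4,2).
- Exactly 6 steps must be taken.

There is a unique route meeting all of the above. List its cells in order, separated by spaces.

(2,1) (3,2) (4,3) (5,2) (5,1) (4,2) (4,1)

The waypoints must appear in the order (5,1), (4,2), with no cell reused.
Route from (2,1): down-right 2 to (4,3), down-left 1 to (5,2), left 1 to (5,1), up-right 1 to (4,2), left 1 to (4,1) — 6 moves in all.
Check: order respected ((5,1) at step 4, (4,2) at step 5); 6 moves as required.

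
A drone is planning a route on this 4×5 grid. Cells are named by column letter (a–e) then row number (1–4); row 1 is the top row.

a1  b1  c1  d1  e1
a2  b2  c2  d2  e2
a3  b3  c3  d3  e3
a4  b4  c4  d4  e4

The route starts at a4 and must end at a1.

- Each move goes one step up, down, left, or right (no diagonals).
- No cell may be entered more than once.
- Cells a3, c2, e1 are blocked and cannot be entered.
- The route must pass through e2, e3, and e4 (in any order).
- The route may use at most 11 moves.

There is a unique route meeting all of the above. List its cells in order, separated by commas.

Any route must reach e2, e3, and e4 and still end at a1 within 11 moves, so the order of the required stops is forced.
Route from a4: 4× right (reaching e4), 2× up (reaching e2), left to d2, up to d1, 3× left (reaching a1) — 11 moves in all.
Check: all required cells visited; 11 ≤ 11 moves.

a4, b4, c4, d4, e4, e3, e2, d2, d1, c1, b1, a1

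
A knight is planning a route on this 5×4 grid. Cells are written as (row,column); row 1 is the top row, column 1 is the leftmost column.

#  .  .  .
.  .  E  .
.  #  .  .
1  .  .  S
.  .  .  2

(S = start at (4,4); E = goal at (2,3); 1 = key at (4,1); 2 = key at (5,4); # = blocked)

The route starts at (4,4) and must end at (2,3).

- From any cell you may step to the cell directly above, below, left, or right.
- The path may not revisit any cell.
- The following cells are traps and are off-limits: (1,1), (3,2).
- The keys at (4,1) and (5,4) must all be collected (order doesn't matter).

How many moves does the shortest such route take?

Any route passes through (4,1) and (5,4) in some order between (4,4) and (2,3). Summing Manhattan distances along each leg and taking the cheapest ordering ((4,4) → (5,4) → (4,1) → (2,3)) gives a lower bound of 1 + 4 + 4 = 9 moves.
A route of 9 moves achieves this: (4,4) → (5,4) → (5,3) → (4,3) → (4,2) → (4,1) → (3,1) → (2,1) → (2,2) → (2,3).
Since 9 matches the lower bound, it is optimal.

9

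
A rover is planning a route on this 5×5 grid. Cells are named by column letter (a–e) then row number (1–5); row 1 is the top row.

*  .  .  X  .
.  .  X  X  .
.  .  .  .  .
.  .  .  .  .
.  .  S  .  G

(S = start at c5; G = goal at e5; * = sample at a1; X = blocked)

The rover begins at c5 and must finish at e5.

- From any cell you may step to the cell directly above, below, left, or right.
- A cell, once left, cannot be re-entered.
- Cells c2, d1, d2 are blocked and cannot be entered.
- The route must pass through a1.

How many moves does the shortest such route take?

Any route passes through a1 somewhere between c5 and e5. Summing Manhattan distances along the two legs (c5 → a1 → e5) gives a lower bound of 6 + 8 = 14 moves.
A route of 14 moves achieves this: c5 → c4 → b4 → a4 → a3 → a2 → a1 → b1 → b2 → b3 → c3 → d3 → d4 → d5 → e5.
Since 14 matches the lower bound, it is optimal.

14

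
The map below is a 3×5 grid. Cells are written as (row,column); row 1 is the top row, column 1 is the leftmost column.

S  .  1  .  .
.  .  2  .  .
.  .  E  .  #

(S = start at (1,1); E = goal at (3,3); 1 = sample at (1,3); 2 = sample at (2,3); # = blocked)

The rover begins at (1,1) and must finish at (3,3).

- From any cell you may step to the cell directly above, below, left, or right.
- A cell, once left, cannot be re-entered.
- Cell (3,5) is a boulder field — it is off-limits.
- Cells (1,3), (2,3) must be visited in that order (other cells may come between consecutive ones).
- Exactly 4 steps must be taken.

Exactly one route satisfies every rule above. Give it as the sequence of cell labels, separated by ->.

The waypoints must appear in the order (1,3), (2,3), with no cell reused.
Route from (1,1): 2× right (reaching (1,3)), 2× down (reaching (3,3)) — 4 moves in all.
Check: order respected (1 at step 2, 2 at step 3); 4 moves as required.

(1,1) -> (1,2) -> (1,3) -> (2,3) -> (3,3)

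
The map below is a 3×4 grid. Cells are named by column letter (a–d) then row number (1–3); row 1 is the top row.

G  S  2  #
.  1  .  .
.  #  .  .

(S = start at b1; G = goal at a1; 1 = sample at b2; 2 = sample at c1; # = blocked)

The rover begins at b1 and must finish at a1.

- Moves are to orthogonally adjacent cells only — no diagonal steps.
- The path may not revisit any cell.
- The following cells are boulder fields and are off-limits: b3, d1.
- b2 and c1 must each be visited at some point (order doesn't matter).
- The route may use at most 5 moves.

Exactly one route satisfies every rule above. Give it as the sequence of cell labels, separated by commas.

The 5-move cap with required stops at b2, c1 leaves no slack for detours.
Route from b1: right to c1, down to c2, 2× left (reaching a2), up to a1 — 5 moves in all.
Check: all required cells visited; 5 ≤ 5 moves.

b1, c1, c2, b2, a2, a1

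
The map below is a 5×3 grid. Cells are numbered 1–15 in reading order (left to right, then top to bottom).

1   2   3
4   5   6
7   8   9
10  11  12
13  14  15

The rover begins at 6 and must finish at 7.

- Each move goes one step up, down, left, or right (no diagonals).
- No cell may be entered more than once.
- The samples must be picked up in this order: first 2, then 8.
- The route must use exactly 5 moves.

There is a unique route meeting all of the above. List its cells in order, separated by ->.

The waypoints must appear in the order 2, 8, with no cell reused.
Route from 6: up to 3, left to 2, 2× down (reaching 8), left to 7 — 5 moves in all.
Check: order respected (2 at step 2, 8 at step 4); 5 moves as required.

6 -> 3 -> 2 -> 5 -> 8 -> 7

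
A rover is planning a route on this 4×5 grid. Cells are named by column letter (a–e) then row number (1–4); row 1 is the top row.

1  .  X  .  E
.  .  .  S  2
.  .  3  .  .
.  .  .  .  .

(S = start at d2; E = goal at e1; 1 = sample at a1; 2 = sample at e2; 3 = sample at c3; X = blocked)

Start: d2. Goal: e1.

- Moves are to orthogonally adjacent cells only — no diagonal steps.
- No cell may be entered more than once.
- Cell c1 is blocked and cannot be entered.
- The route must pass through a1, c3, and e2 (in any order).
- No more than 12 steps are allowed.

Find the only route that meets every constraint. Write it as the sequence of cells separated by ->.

The 12-move cap with required stops at a1, c3, e2 leaves no slack for detours.
Route from d2: left 2 to b2, up 1 to b1, left 1 to a1, down 2 to a3, right 4 to e3, up 2 to e1 — 12 moves in all.
Check: all required cells visited; 12 ≤ 12 moves.

d2 -> c2 -> b2 -> b1 -> a1 -> a2 -> a3 -> b3 -> c3 -> d3 -> e3 -> e2 -> e1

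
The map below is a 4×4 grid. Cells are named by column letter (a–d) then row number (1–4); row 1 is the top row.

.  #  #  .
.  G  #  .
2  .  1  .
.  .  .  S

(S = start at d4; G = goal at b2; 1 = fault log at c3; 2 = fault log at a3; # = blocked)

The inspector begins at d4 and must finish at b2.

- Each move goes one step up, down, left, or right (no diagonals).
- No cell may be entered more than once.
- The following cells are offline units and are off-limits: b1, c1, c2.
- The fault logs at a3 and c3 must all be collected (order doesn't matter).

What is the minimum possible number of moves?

Any route passes through a3 and c3 in some order between d4 and b2. Summing Manhattan distances along each leg and taking the cheapest ordering (d4 → c3 → a3 → b2) gives a lower bound of 2 + 2 + 2 = 6 moves.
A route of 6 moves achieves this: d4 → d3 → c3 → b3 → a3 → a2 → b2.
Since 6 matches the lower bound, it is optimal.

6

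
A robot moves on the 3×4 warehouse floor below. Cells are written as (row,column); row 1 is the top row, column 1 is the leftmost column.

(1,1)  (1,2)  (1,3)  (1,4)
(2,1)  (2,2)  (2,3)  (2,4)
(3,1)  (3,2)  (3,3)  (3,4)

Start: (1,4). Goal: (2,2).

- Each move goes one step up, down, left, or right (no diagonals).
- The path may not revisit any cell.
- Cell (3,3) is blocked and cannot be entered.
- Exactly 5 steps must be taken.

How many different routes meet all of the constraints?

Need simple routes of exactly 5 moves from (1,4) to (2,2) (Manhattan distance 3, so 1 moves are spent on a detour and 1 undoing it).
Enumerating: (1,4) (2,4) (2,3) (1,3) (1,2) (2,2) | (1,4) (1,3) (1,2) (1,1) (2,1) (2,2).
That gives 2 routes.

2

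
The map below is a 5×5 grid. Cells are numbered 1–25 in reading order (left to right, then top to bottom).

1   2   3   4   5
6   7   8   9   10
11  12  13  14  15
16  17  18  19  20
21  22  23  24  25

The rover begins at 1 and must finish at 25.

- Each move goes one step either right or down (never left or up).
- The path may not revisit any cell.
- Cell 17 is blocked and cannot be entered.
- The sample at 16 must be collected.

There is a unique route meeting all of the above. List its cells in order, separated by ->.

Moves only go right or down, so the column and row indices never decrease.
Route from 1: 4× down (reaching 21), 4× right (reaching 25) — 8 moves in all.
Check: all required cells visited.

1 -> 6 -> 11 -> 16 -> 21 -> 22 -> 23 -> 24 -> 25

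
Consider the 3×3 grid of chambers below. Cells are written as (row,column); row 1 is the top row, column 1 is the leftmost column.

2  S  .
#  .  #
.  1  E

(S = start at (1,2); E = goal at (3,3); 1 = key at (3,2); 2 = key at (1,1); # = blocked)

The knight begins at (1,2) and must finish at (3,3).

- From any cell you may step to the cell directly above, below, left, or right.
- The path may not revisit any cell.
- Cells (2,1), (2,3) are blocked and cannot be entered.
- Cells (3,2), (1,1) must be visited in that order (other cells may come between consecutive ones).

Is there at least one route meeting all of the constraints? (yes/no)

no

(1,1) must be visited but has only one open neighbour ((1,2)), and it is neither the start nor the goal — the route would have to enter and leave through (1,2), re-entering it.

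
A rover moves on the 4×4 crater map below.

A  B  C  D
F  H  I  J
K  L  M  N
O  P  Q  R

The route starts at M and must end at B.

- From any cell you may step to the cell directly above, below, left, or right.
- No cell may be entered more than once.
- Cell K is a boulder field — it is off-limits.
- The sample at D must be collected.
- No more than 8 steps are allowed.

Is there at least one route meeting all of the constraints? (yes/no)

yes

One route that works: M → I → J → D → C → B.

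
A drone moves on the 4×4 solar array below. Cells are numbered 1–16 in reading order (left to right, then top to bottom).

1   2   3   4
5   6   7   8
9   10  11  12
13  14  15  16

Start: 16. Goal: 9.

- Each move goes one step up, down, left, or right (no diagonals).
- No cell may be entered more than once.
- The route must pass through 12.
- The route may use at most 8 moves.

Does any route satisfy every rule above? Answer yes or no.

One route that works: 16 → 12 → 11 → 10 → 9.

yes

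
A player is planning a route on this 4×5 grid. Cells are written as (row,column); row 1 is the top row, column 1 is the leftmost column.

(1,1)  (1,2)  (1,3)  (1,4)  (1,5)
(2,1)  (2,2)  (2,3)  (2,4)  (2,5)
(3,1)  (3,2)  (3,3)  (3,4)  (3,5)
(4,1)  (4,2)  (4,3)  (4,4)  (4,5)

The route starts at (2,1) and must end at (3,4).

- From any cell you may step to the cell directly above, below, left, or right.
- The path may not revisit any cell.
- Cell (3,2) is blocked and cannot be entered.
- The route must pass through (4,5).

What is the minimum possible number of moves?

8

Any route passes through (4,5) somewhere between (2,1) and (3,4). Summing Manhattan distances along the two legs ((2,1) → (4,5) → (3,4)) gives a lower bound of 6 + 2 = 8 moves.
A route of 8 moves achieves this: (2,1) → (3,1) → (4,1) → (4,2) → (4,3) → (4,4) → (4,5) → (3,5) → (3,4).
Since 8 matches the lower bound, it is optimal.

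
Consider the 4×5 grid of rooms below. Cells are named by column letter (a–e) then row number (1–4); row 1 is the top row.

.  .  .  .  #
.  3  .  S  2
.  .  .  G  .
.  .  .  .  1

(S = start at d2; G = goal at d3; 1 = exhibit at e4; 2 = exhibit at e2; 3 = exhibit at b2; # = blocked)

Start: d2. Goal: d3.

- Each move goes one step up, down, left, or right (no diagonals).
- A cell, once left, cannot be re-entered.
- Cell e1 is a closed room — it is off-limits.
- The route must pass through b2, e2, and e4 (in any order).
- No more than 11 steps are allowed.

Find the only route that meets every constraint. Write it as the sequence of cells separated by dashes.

d2 - e2 - e3 - e4 - d4 - c4 - b4 - b3 - b2 - c2 - c3 - d3

The budget equals the shortest possible length, so every move has to be on a shortest route through the required cells.
Route from d2: right to e2, 2× down (reaching e4), 3× left (reaching b4), 2× up (reaching b2), right to c2, down to c3, right to d3 — 11 moves in all.
Check: all required cells visited; 11 ≤ 11 moves.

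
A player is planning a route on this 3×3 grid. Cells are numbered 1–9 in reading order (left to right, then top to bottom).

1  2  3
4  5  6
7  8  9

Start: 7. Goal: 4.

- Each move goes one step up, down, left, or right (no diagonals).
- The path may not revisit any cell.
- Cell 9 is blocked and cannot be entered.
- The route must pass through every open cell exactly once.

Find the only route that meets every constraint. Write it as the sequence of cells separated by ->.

Need to visit all 8 open cells exactly once, starting at 7 and ending at 4.
Cell 1 has only two open neighbours (4 and 2), so the path must pass straight through it: one of those is the cell it's entered from and the other is where it exits.
Route from 7: right 1 to 8, up 1 to 5, right 1 to 6, up 1 to 3, left 2 to 1, down 1 to 4 — 7 moves in all.
Check: all 8 open cells covered.

7 -> 8 -> 5 -> 6 -> 3 -> 2 -> 1 -> 4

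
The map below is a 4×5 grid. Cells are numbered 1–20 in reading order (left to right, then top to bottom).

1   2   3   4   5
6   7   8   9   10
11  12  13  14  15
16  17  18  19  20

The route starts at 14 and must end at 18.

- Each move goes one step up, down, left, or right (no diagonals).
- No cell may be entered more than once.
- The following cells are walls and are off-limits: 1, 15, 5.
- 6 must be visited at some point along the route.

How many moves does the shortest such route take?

8

Any route passes through 6 somewhere between 14 and 18. Summing Manhattan distances along the two legs (14 → 6 → 18) gives a lower bound of 4 + 4 = 8 moves.
A route of 8 moves achieves this: 14 → 9 → 8 → 7 → 6 → 11 → 16 → 17 → 18.
Since 8 matches the lower bound, it is optimal.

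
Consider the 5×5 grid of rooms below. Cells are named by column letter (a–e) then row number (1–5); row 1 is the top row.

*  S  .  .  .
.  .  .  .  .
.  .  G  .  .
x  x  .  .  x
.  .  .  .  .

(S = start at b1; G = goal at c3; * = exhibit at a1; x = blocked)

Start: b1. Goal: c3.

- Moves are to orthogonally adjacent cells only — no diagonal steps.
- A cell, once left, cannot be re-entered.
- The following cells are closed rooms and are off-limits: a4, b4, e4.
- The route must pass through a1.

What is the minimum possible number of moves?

5

Any route passes through a1 somewhere between b1 and c3. Summing Manhattan distances along the two legs (b1 → a1 → c3) gives a lower bound of 1 + 4 = 5 moves.
A route of 5 moves achieves this: b1 → a1 → a2 → a3 → b3 → c3.
Since 5 matches the lower bound, it is optimal.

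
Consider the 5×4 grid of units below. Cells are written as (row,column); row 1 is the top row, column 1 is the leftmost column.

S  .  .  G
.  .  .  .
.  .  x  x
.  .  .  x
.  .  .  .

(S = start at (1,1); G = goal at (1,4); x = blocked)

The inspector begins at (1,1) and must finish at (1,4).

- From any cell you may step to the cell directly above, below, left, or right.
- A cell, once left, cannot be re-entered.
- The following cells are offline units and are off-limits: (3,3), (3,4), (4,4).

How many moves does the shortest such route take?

The Manhattan distance from (1,1) to (1,4) is |1−1| + |1−4| = 3, so at least 3 moves are needed.
A route of 3 moves achieves this: (1,1) → (1,2) → (1,3) → (1,4).
Since 3 matches the lower bound, it is optimal.

3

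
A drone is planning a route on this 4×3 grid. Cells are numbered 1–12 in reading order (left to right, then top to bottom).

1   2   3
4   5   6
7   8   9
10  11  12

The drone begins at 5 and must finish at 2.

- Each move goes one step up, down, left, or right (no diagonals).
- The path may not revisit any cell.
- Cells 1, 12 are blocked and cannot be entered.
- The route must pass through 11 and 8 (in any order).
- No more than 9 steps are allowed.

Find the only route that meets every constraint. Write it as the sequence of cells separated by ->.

5 -> 4 -> 7 -> 10 -> 11 -> 8 -> 9 -> 6 -> 3 -> 2

The 9-move cap with required stops at 11, 8 leaves no slack for detours.
Route from 5: left 1 to 4, down 2 to 10, right 1 to 11, up 1 to 8, right 1 to 9, up 2 to 3, left 1 to 2 — 9 moves in all.
Check: all required cells visited; 9 ≤ 9 moves.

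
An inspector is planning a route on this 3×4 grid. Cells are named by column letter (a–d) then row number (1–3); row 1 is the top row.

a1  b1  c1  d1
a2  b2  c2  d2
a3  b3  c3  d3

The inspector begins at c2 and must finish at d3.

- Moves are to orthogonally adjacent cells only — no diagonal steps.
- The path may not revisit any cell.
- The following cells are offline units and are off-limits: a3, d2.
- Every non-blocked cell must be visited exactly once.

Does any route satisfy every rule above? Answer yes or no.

Cell d1 has only one open neighbour but is neither the start nor the goal, so a Hamiltonian route would have to both enter and leave it through the same neighbour — impossible without revisiting.

no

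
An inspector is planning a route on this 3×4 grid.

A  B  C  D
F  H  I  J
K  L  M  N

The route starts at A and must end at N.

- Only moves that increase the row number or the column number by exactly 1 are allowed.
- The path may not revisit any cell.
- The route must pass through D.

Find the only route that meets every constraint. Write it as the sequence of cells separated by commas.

A, B, C, D, J, N

Moves only go right or down, so the column and row indices never decrease.
Route from A: 3× right (reaching D), 2× down (reaching N) — 5 moves in all.
Check: all required cells visited.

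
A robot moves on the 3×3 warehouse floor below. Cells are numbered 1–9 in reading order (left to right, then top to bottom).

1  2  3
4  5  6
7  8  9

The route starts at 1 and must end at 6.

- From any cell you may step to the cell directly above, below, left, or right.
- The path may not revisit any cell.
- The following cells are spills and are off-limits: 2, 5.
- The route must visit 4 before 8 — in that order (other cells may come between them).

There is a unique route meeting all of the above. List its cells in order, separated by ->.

The waypoints must appear in the order 4, 8, with no cell reused.
Route from 1: 2× down (reaching 7), 2× right (reaching 9), up to 6 — 5 moves in all.
Check: order respected (4 at step 1, 8 at step 3).

1 -> 4 -> 7 -> 8 -> 9 -> 6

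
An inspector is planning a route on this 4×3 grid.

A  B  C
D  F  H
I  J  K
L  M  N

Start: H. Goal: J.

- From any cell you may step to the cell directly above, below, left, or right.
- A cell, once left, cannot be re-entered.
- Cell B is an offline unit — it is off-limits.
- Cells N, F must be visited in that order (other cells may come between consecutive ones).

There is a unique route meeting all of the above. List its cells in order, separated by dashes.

The waypoints must appear in the order N, F, with no cell reused.
Route from H: down 2 to N, left 2 to L, up 2 to D, right 1 to F, down 1 to J — 8 moves in all.
Check: order respected (N at step 2, F at step 7).

H - K - N - M - L - I - D - F - J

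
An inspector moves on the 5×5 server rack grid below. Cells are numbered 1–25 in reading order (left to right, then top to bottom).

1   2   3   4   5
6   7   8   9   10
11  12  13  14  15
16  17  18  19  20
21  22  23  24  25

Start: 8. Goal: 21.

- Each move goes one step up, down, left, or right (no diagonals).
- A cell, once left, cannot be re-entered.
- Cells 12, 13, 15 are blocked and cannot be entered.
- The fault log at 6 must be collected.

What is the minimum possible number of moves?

Any route passes through 6 somewhere between 8 and 21. Summing Manhattan distances along the two legs (8 → 6 → 21) gives a lower bound of 2 + 3 = 5 moves.
A route of 5 moves achieves this: 8 → 7 → 6 → 11 → 16 → 21.
Since 5 matches the lower bound, it is optimal.

5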